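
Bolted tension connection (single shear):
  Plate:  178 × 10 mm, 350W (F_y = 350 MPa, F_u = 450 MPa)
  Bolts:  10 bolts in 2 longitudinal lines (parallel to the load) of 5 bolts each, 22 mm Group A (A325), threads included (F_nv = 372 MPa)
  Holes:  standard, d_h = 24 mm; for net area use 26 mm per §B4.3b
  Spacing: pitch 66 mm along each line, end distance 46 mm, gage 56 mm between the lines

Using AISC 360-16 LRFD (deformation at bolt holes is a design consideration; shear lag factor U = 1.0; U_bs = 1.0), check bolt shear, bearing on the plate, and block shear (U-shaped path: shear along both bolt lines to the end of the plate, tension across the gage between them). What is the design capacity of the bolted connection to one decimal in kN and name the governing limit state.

Bolt shear: A_b = π(22)²/4 = 380.13 mm². φR_n = 0.75 × 372 × 380.13 × 10 × 1 = 1060.6 kN.
Bearing (10 mm plate, F_u = 450 MPa): end bolts L_c = 46 − 24/2 = 34, R_n = min(1.2×34×10×450, 2.4×22×10×450) = 183.6 kN/bolt; interior L_c = 66 − 24 = 42, R_n = 226.8 kN/bolt. φR_n = 0.75 × (2×183.6 + 8×226.8) = 1636.2 kN.
Block shear: shear path 2×[46+4×66] = 2×310 mm, A_gv = 6200, A_nv = 2×(310 − 4.5×26)×10 = 3860 mm²; tension across gage: (56 − 1×26)×10 = 300 mm². R_n = min(0.6×450×3860, 0.6×350×6200) + 1.0×450×300 = min(1042.2, 1302) + 135 = 1177.2 kN. φR_n = 0.75 × 1177.2 = 882.9 kN.
Governing: min(1060.6, 1636.2, 882.9) = 882.9 kN → block shear.

882.9 kN (block shear governs)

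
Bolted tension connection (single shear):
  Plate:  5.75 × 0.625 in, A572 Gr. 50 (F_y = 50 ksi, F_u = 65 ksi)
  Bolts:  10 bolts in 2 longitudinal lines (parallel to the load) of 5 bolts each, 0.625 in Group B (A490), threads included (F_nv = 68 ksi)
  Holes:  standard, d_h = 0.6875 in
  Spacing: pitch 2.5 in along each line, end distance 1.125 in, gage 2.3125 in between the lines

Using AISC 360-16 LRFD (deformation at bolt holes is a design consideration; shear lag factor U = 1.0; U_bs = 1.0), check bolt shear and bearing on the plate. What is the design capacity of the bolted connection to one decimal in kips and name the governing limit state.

Bolt shear: A_b = π(0.625)²/4 = 0.3068 in². φR_n = 0.75 × 68 × 0.3068 × 10 × 1 = 156.5 kips.
Bearing (0.625 in plate, F_u = 65 ksi): end bolts L_c = 1.125 − 0.6875/2 = 0.78125, R_n = min(1.2×0.78125×0.625×65, 2.4×0.625×0.625×65) = 38.086 kips/bolt; interior L_c = 2.5 − 0.6875 = 1.8125, R_n = 60.938 kips/bolt. φR_n = 0.75 × (2×38.086 + 8×60.938) = 422.8 kips.
Governing: min(156.5, 422.8) = 156.5 kips → bolt shear.

156.5 kips (bolt shear governs)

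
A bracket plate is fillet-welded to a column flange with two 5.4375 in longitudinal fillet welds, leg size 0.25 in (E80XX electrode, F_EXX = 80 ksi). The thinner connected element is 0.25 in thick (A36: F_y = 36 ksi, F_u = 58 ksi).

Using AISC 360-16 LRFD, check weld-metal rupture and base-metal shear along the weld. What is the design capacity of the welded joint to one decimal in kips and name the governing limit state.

Weld metal: throat = 0.707×0.25 = 0.17675 in, L = 2×5.4375 = 10.875 in. φR_n = 0.75 × 0.6 × 80 × 0.17675 × 10.875 = 69.2 kips.
Base metal shear (0.25 in plate): yield φR_n = 1.0×0.6×36×0.25×10.875 = 58.7 kips; rupture φR_n = 0.75×0.6×58×0.25×10.875 = 71.0 kips; take 58.7 kips (yield).
Governing: min(69.2, 58.7) = 58.7 kips → base-metal shear.

58.7 kips (base-metal shear governs)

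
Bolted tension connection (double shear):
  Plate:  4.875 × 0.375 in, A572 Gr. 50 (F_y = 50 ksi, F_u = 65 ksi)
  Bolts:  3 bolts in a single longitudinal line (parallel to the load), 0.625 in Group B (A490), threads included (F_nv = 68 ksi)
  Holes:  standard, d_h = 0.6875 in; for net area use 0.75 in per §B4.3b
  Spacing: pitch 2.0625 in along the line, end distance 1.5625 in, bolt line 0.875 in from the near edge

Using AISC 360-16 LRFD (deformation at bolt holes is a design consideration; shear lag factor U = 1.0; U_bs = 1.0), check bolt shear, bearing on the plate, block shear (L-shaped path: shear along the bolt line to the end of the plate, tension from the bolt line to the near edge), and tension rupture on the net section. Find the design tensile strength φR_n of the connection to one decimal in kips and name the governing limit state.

Bolt shear: A_b = π(0.625)²/4 = 0.3068 in². φR_n = 0.75 × 68 × 0.3068 × 3 × 2 = 93.9 kips.
Bearing (0.375 in plate, F_u = 65 ksi): end bolts L_c = 1.5625 − 0.6875/2 = 1.21875, R_n = min(1.2×1.21875×0.375×65, 2.4×0.625×0.375×65) = 35.648 kips/bolt; interior L_c = 2.0625 − 0.6875 = 1.375, R_n = 36.563 kips/bolt. φR_n = 0.75 × (1×35.648 + 2×36.563) = 81.6 kips.
Block shear: shear path 1×[1.5625+2×2.0625] = 1×5.6875 in, A_gv = 2.1328, A_nv = 1×(5.6875 − 2.5×0.75)×0.375 = 1.4297 in²; tension to near edge: (0.875 − 0.5×0.75)×0.375 = 0.1875 in². R_n = min(0.6×65×1.4297, 0.6×50×2.1328) + 1.0×65×0.1875 = min(55.758, 63.984) + 12.188 = 67.946 kips. φR_n = 0.75 × 67.946 = 51.0 kips.
Tension rupture (net): A_n = (4.875 − 1×0.75)×0.375 = 1.5469 in² (U = 1.0, A_e = A_n). φR_n = 0.75 × 65 × 1.5469 = 75.4 kips.
Governing: min(93.9, 81.6, 51.0, 75.4) = 51.0 kips → block shear.

51.0 kips (block shear governs)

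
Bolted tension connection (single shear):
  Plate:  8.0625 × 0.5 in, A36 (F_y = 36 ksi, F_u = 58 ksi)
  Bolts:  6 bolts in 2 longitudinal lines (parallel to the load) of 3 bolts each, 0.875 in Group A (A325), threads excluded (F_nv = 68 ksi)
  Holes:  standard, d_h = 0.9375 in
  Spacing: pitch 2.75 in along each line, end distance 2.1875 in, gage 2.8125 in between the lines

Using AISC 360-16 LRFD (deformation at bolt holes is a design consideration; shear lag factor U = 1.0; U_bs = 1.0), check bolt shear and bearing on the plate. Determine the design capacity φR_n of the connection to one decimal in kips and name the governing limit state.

184.0 kips (bolt shear governs)

Bolt shear: A_b = π(0.875)²/4 = 0.60132 in². φR_n = 0.75 × 68 × 0.60132 × 6 × 1 = 184.0 kips.
Bearing (0.5 in plate, F_u = 58 ksi): end bolts L_c = 2.1875 − 0.9375/2 = 1.71875, R_n = min(1.2×1.71875×0.5×58, 2.4×0.875×0.5×58) = 59.813 kips/bolt; interior L_c = 2.75 − 0.9375 = 1.8125, R_n = 60.9 kips/bolt. φR_n = 0.75 × (2×59.813 + 4×60.9) = 272.4 kips.
Governing: min(184.0, 272.4) = 184.0 kips → bolt shear.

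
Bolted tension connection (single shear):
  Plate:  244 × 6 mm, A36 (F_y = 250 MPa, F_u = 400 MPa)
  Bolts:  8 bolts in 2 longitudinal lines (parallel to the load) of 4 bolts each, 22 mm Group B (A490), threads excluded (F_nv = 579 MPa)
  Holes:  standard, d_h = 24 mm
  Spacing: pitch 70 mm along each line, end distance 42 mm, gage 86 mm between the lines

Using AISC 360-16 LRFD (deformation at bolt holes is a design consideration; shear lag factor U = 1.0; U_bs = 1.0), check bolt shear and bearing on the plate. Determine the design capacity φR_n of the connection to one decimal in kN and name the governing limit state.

699.8 kN (bearing governs)

Bolt shear: A_b = π(22)²/4 = 380.13 mm². φR_n = 0.75 × 579 × 380.13 × 8 × 1 = 1320.6 kN.
Bearing (6 mm plate, F_u = 400 MPa): end bolts L_c = 42 − 24/2 = 30, R_n = min(1.2×30×6×400, 2.4×22×6×400) = 86.4 kN/bolt; interior L_c = 70 − 24 = 46, R_n = 126.72 kN/bolt. φR_n = 0.75 × (2×86.4 + 6×126.72) = 699.8 kN.
Governing: min(1320.6, 699.8) = 699.8 kN → bearing.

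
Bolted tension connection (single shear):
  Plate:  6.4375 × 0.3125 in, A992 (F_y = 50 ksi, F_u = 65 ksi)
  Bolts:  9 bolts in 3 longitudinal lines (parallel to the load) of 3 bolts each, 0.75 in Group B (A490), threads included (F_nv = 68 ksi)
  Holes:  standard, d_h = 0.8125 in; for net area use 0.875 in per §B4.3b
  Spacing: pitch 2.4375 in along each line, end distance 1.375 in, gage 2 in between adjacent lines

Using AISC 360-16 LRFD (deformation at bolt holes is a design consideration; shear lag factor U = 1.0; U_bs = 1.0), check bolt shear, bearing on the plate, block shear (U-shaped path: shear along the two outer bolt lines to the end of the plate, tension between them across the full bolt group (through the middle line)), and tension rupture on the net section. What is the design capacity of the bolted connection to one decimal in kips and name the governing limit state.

58.1 kips (net-section rupture governs)

Bolt shear: A_b = π(0.75)²/4 = 0.44179 in². φR_n = 0.75 × 68 × 0.44179 × 9 × 1 = 202.8 kips.
Bearing (0.3125 in plate, F_u = 65 ksi): end bolts L_c = 1.375 − 0.8125/2 = 0.96875, R_n = min(1.2×0.96875×0.3125×65, 2.4×0.75×0.3125×65) = 23.613 kips/bolt; interior L_c = 2.4375 − 0.8125 = 1.625, R_n = 36.563 kips/bolt. φR_n = 0.75 × (3×23.613 + 6×36.563) = 217.7 kips.
Block shear: shear path 2×[1.375+2×2.4375] = 2×6.25 in, A_gv = 3.9063, A_nv = 2×(6.25 − 2.5×0.875)×0.3125 = 2.5391 in²; tension across gage: (4 − 2×0.875)×0.3125 = 0.70313 in². R_n = min(0.6×65×2.5391, 0.6×50×3.9063) + 1.0×65×0.70313 = min(99.025, 117.19) + 45.703 = 144.73 kips. φR_n = 0.75 × 144.73 = 108.5 kips.
Tension rupture (net): A_n = (6.4375 − 3×0.875)×0.3125 = 1.1914 in² (U = 1.0, A_e = A_n). φR_n = 0.75 × 65 × 1.1914 = 58.1 kips.
Governing: min(202.8, 217.7, 108.5, 58.1) = 58.1 kips → net-section rupture.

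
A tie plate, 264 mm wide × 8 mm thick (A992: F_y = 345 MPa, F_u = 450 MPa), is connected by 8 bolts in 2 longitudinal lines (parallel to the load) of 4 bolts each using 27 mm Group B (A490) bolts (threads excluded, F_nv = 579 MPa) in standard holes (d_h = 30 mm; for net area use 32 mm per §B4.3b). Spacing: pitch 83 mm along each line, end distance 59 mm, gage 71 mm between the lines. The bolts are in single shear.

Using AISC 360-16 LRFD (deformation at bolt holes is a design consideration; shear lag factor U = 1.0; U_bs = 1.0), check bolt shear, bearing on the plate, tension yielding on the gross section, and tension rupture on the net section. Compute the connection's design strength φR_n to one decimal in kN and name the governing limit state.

540.0 kN (net-section rupture governs)

Bolt shear: A_b = π(27)²/4 = 572.56 mm². φR_n = 0.75 × 579 × 572.56 × 8 × 1 = 1989.1 kN.
Bearing (8 mm plate, F_u = 450 MPa): end bolts L_c = 59 − 30/2 = 44, R_n = min(1.2×44×8×450, 2.4×27×8×450) = 190.08 kN/bolt; interior L_c = 83 − 30 = 53, R_n = 228.96 kN/bolt. φR_n = 0.75 × (2×190.08 + 6×228.96) = 1315.4 kN.
Tension yield (gross): A_g = 264×8 = 2112 mm². φR_n = 0.90 × 345 × 2112 = 655.8 kN.
Tension rupture (net): A_n = (264 − 2×32)×8 = 1600 mm² (U = 1.0, A_e = A_n). φR_n = 0.75 × 450 × 1600 = 540.0 kN.
Governing: min(1989.1, 1315.4, 655.8, 540.0) = 540.0 kN → net-section rupture.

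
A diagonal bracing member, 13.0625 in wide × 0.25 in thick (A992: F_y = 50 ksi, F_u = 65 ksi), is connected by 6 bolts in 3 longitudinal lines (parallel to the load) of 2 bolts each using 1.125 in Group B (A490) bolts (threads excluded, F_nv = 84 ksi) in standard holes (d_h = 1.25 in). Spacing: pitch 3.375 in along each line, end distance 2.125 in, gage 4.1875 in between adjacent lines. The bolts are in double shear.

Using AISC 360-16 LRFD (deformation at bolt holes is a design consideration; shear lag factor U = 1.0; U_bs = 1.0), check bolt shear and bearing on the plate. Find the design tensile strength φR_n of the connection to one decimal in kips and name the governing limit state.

159.0 kips (bearing governs)

Bolt shear: A_b = π(1.125)²/4 = 0.99402 in². φR_n = 0.75 × 84 × 0.99402 × 6 × 2 = 751.5 kips.
Bearing (0.25 in plate, F_u = 65 ksi): end bolts L_c = 2.125 − 1.25/2 = 1.5, R_n = min(1.2×1.5×0.25×65, 2.4×1.125×0.25×65) = 29.25 kips/bolt; interior L_c = 3.375 − 1.25 = 2.125, R_n = 41.438 kips/bolt. φR_n = 0.75 × (3×29.25 + 3×41.438) = 159.0 kips.
Governing: min(751.5, 159.0) = 159.0 kips → bearing.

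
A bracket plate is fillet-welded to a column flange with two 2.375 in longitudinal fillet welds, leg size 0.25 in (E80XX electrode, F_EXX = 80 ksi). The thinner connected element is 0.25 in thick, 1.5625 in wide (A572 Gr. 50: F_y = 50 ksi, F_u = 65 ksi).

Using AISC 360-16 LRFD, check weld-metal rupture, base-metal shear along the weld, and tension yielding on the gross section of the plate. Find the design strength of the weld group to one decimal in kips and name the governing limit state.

Weld metal: throat = 0.707×0.25 = 0.17675 in, L = 2×2.375 = 4.75 in. φR_n = 0.75 × 0.6 × 80 × 0.17675 × 4.75 = 30.2 kips.
Base metal shear (0.25 in plate): yield φR_n = 1.0×0.6×50×0.25×4.75 = 35.6 kips; rupture φR_n = 0.75×0.6×65×0.25×4.75 = 34.7 kips; take 34.7 kips (rupture).
Tension yield (gross): A_g = 1.5625×0.25 = 0.39063 in². φR_n = 0.90 × 50 × 0.39063 = 17.6 kips.
Governing: min(30.2, 34.7, 17.6) = 17.6 kips → gross-section yield.

17.6 kips (gross-section yield governs)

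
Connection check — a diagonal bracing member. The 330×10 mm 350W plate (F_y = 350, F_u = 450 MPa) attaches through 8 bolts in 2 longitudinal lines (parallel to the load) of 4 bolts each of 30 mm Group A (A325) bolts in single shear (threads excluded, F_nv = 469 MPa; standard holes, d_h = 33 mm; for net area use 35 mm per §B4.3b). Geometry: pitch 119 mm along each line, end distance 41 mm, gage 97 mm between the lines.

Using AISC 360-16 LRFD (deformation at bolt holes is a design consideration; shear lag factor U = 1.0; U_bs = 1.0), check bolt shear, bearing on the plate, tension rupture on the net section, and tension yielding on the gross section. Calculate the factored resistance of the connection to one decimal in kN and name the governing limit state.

877.5 kN (net-section rupture governs)

Bolt shear: A_b = π(30)²/4 = 706.86 mm². φR_n = 0.75 × 469 × 706.86 × 8 × 1 = 1989.1 kN.
Bearing (10 mm plate, F_u = 450 MPa): end bolts L_c = 41 − 33/2 = 24.5, R_n = min(1.2×24.5×10×450, 2.4×30×10×450) = 132.3 kN/bolt; interior L_c = 119 − 33 = 86, R_n = 324 kN/bolt. φR_n = 0.75 × (2×132.3 + 6×324) = 1656.5 kN.
Tension rupture (net): A_n = (330 − 2×35)×10 = 2600 mm² (U = 1.0, A_e = A_n). φR_n = 0.75 × 450 × 2600 = 877.5 kN.
Tension yield (gross): A_g = 330×10 = 3300 mm². φR_n = 0.90 × 350 × 3300 = 1039.5 kN.
Governing: min(1989.1, 1656.5, 877.5, 1039.5) = 877.5 kN → net-section rupture.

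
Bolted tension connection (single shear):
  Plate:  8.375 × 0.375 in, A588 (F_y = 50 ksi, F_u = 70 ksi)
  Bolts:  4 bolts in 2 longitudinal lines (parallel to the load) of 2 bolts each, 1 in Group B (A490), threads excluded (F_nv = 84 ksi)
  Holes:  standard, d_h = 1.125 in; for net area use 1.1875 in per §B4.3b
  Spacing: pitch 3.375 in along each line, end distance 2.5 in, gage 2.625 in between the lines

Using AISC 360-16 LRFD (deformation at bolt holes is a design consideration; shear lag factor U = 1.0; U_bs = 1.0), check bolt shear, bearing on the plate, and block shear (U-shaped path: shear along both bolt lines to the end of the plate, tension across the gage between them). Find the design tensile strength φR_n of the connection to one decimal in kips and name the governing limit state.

Bolt shear: A_b = π(1)²/4 = 0.7854 in². φR_n = 0.75 × 84 × 0.7854 × 4 × 1 = 197.9 kips.
Bearing (0.375 in plate, F_u = 70 ksi): end bolts L_c = 2.5 − 1.125/2 = 1.9375, R_n = min(1.2×1.9375×0.375×70, 2.4×1×0.375×70) = 61.031 kips/bolt; interior L_c = 3.375 − 1.125 = 2.25, R_n = 63 kips/bolt. φR_n = 0.75 × (2×61.031 + 2×63) = 186.0 kips.
Block shear: shear path 2×[2.5+1×3.375] = 2×5.875 in, A_gv = 4.4063, A_nv = 2×(5.875 − 1.5×1.1875)×0.375 = 3.0703 in²; tension across gage: (2.625 − 1×1.1875)×0.375 = 0.53906 in². R_n = min(0.6×70×3.0703, 0.6×50×4.4063) + 1.0×70×0.53906 = min(128.95, 132.19) + 37.734 = 166.68 kips. φR_n = 0.75 × 166.68 = 125.0 kips.
Governing: min(197.9, 186.0, 125.0) = 125.0 kips → block shear.

125.0 kips (block shear governs)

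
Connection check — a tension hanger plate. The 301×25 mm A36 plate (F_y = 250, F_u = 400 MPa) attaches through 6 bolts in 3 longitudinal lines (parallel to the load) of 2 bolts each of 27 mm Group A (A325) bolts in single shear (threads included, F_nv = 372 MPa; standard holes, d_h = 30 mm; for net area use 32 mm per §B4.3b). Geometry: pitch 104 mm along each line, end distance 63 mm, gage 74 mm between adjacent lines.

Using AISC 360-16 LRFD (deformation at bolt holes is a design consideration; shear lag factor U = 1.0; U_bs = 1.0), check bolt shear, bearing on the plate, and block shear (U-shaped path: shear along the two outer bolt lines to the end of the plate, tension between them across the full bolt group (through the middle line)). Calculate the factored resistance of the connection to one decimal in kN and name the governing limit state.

Bolt shear: A_b = π(27)²/4 = 572.56 mm². φR_n = 0.75 × 372 × 572.56 × 6 × 1 = 958.5 kN.
Bearing (25 mm plate, F_u = 400 MPa): end bolts L_c = 63 − 30/2 = 48, R_n = min(1.2×48×25×400, 2.4×27×25×400) = 576 kN/bolt; interior L_c = 104 − 30 = 74, R_n = 648 kN/bolt. φR_n = 0.75 × (3×576 + 3×648) = 2754.0 kN.
Block shear: shear path 2×[63+1×104] = 2×167 mm, A_gv = 8350, A_nv = 2×(167 − 1.5×32)×25 = 5950 mm²; tension across gage: (148 − 2×32)×25 = 2100 mm². R_n = min(0.6×400×5950, 0.6×250×8350) + 1.0×400×2100 = min(1428, 1252.5) + 840 = 2092.5 kN. φR_n = 0.75 × 2092.5 = 1569.4 kN.
Governing: min(958.5, 2754.0, 1569.4) = 958.5 kN → bolt shear.

958.5 kN (bolt shear governs)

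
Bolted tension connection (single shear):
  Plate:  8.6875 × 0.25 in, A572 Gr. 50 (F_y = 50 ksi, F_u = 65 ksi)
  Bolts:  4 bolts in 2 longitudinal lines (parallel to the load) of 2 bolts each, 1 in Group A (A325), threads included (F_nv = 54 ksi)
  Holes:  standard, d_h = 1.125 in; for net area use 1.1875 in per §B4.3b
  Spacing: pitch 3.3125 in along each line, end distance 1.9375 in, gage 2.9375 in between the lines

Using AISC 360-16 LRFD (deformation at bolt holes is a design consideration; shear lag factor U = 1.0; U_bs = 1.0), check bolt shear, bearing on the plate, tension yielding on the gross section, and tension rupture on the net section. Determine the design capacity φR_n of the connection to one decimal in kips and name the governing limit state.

Bolt shear: A_b = π(1)²/4 = 0.7854 in². φR_n = 0.75 × 54 × 0.7854 × 4 × 1 = 127.2 kips.
Bearing (0.25 in plate, F_u = 65 ksi): end bolts L_c = 1.9375 − 1.125/2 = 1.375, R_n = min(1.2×1.375×0.25×65, 2.4×1×0.25×65) = 26.813 kips/bolt; interior L_c = 3.3125 − 1.125 = 2.1875, R_n = 39 kips/bolt. φR_n = 0.75 × (2×26.813 + 2×39) = 98.7 kips.
Tension yield (gross): A_g = 8.6875×0.25 = 2.1719 in². φR_n = 0.90 × 50 × 2.1719 = 97.7 kips.
Tension rupture (net): A_n = (8.6875 − 2×1.1875)×0.25 = 1.5781 in² (U = 1.0, A_e = A_n). φR_n = 0.75 × 65 × 1.5781 = 76.9 kips.
Governing: min(127.2, 98.7, 97.7, 76.9) = 76.9 kips → net-section rupture.

76.9 kips (net-section rupture governs)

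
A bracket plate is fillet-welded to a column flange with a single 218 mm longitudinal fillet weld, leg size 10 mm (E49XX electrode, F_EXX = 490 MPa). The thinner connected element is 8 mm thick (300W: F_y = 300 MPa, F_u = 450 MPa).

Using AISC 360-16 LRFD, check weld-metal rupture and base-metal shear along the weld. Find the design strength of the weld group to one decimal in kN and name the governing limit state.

Weld metal: throat = 0.707×10 = 7.07 mm, L = 218 mm. φR_n = 0.75 × 0.6 × 490 × 7.07 × 218 = 339.8 kN.
Base metal shear (8 mm plate): yield φR_n = 1.0×0.6×300×8×218 = 313.9 kN; rupture φR_n = 0.75×0.6×450×8×218 = 353.2 kN; take 313.9 kN (yield).
Governing: min(339.8, 313.9) = 313.9 kN → base-metal shear.

313.9 kN (base-metal shear governs)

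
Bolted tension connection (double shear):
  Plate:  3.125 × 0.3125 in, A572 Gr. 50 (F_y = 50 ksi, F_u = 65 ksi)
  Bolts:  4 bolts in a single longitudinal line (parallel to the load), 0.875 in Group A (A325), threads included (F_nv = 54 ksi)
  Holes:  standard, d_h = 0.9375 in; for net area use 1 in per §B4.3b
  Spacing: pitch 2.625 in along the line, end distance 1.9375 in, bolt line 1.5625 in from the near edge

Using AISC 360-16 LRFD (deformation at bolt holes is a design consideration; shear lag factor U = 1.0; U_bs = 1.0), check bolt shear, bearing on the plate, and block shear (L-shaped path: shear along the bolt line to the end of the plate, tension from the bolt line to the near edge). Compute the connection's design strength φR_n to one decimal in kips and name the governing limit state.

Bolt shear: A_b = π(0.875)²/4 = 0.60132 in². φR_n = 0.75 × 54 × 0.60132 × 4 × 2 = 194.8 kips.
Bearing (0.3125 in plate, F_u = 65 ksi): end bolts L_c = 1.9375 − 0.9375/2 = 1.46875, R_n = min(1.2×1.46875×0.3125×65, 2.4×0.875×0.3125×65) = 35.801 kips/bolt; interior L_c = 2.625 − 0.9375 = 1.6875, R_n = 41.133 kips/bolt. φR_n = 0.75 × (1×35.801 + 3×41.133) = 119.4 kips.
Block shear: shear path 1×[1.9375+3×2.625] = 1×9.8125 in, A_gv = 3.0664, A_nv = 1×(9.8125 − 3.5×1)×0.3125 = 1.9727 in²; tension to near edge: (1.5625 − 0.5×1)×0.3125 = 0.33203 in². R_n = min(0.6×65×1.9727, 0.6×50×3.0664) + 1.0×65×0.33203 = min(76.935, 91.992) + 21.582 = 98.517 kips. φR_n = 0.75 × 98.517 = 73.9 kips.
Governing: min(194.8, 119.4, 73.9) = 73.9 kips → block shear.

73.9 kips (block shear governs)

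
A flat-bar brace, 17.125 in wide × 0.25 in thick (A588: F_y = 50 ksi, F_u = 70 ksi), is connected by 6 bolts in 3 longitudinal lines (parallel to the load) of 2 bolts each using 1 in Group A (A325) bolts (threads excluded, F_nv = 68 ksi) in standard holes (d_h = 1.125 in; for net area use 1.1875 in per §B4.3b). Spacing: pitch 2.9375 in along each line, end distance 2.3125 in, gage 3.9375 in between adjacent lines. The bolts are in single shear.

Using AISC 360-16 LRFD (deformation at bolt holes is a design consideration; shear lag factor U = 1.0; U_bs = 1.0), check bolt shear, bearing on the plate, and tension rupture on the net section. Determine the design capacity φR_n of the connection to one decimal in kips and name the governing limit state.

168.3 kips (bearing governs)

Bolt shear: A_b = π(1)²/4 = 0.7854 in². φR_n = 0.75 × 68 × 0.7854 × 6 × 1 = 240.3 kips.
Bearing (0.25 in plate, F_u = 70 ksi): end bolts L_c = 2.3125 − 1.125/2 = 1.75, R_n = min(1.2×1.75×0.25×70, 2.4×1×0.25×70) = 36.75 kips/bolt; interior L_c = 2.9375 − 1.125 = 1.8125, R_n = 38.063 kips/bolt. φR_n = 0.75 × (3×36.75 + 3×38.063) = 168.3 kips.
Tension rupture (net): A_n = (17.125 − 3×1.1875)×0.25 = 3.3906 in² (U = 1.0, A_e = A_n). φR_n = 0.75 × 70 × 3.3906 = 178.0 kips.
Governing: min(240.3, 168.3, 178.0) = 168.3 kips → bearing.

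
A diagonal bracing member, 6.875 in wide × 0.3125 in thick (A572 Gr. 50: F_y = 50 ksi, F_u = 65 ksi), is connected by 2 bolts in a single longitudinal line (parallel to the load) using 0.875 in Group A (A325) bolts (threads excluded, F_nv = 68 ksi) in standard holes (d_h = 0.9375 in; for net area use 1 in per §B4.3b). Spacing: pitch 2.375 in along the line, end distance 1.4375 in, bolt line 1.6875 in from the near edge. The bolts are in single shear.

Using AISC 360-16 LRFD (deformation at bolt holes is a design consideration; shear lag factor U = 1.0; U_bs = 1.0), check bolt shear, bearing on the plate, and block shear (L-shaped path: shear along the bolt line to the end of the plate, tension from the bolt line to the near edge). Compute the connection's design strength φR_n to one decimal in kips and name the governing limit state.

39.2 kips (block shear governs)

Bolt shear: A_b = π(0.875)²/4 = 0.60132 in². φR_n = 0.75 × 68 × 0.60132 × 2 × 1 = 61.3 kips.
Bearing (0.3125 in plate, F_u = 65 ksi): end bolts L_c = 1.4375 − 0.9375/2 = 0.96875, R_n = min(1.2×0.96875×0.3125×65, 2.4×0.875×0.3125×65) = 23.613 kips/bolt; interior L_c = 2.375 − 0.9375 = 1.4375, R_n = 35.039 kips/bolt. φR_n = 0.75 × (1×23.613 + 1×35.039) = 44.0 kips.
Block shear: shear path 1×[1.4375+1×2.375] = 1×3.8125 in, A_gv = 1.1914, A_nv = 1×(3.8125 − 1.5×1)×0.3125 = 0.72266 in²; tension to near edge: (1.6875 − 0.5×1)×0.3125 = 0.37109 in². R_n = min(0.6×65×0.72266, 0.6×50×1.1914) + 1.0×65×0.37109 = min(28.184, 35.742) + 24.121 = 52.305 kips. φR_n = 0.75 × 52.305 = 39.2 kips.
Governing: min(61.3, 44.0, 39.2) = 39.2 kips → block shear.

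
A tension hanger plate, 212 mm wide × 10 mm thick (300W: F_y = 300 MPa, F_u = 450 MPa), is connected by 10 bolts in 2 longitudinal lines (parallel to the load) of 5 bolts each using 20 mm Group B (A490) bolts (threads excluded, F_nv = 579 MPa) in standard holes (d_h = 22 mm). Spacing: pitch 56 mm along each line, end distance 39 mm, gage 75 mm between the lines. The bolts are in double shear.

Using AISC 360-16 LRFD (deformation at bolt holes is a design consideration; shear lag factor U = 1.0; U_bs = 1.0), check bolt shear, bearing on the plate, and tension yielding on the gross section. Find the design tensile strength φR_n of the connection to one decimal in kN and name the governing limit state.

Bolt shear: A_b = π(20)²/4 = 314.16 mm². φR_n = 0.75 × 579 × 314.16 × 10 × 2 = 2728.5 kN.
Bearing (10 mm plate, F_u = 450 MPa): end bolts L_c = 39 − 22/2 = 28, R_n = min(1.2×28×10×450, 2.4×20×10×450) = 151.2 kN/bolt; interior L_c = 56 − 22 = 34, R_n = 183.6 kN/bolt. φR_n = 0.75 × (2×151.2 + 8×183.6) = 1328.4 kN.
Tension yield (gross): A_g = 212×10 = 2120 mm². φR_n = 0.90 × 300 × 2120 = 572.4 kN.
Governing: min(2728.5, 1328.4, 572.4) = 572.4 kN → gross-section yield.

572.4 kN (gross-section yield governs)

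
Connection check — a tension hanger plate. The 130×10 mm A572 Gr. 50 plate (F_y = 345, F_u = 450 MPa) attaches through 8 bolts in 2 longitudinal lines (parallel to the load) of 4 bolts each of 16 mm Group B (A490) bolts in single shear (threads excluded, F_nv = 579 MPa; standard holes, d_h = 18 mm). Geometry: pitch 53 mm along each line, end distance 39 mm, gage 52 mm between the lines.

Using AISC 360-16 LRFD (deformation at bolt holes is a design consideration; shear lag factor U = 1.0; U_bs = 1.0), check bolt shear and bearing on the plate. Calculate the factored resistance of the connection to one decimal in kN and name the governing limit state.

698.5 kN (bolt shear governs)

Bolt shear: A_b = π(16)²/4 = 201.06 mm². φR_n = 0.75 × 579 × 201.06 × 8 × 1 = 698.5 kN.
Bearing (10 mm plate, F_u = 450 MPa): end bolts L_c = 39 − 18/2 = 30, R_n = min(1.2×30×10×450, 2.4×16×10×450) = 162 kN/bolt; interior L_c = 53 − 18 = 35, R_n = 172.8 kN/bolt. φR_n = 0.75 × (2×162 + 6×172.8) = 1020.6 kN.
Governing: min(698.5, 1020.6) = 698.5 kN → bolt shear.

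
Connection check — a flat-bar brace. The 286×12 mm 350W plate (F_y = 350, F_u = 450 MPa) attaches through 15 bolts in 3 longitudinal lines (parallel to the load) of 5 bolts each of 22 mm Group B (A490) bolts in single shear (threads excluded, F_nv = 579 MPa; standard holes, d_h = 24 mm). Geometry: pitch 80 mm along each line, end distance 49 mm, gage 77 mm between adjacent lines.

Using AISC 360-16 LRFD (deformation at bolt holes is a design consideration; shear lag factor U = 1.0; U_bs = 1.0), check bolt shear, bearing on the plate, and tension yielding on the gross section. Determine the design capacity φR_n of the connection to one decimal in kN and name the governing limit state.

Bolt shear: A_b = π(22)²/4 = 380.13 mm². φR_n = 0.75 × 579 × 380.13 × 15 × 1 = 2476.1 kN.
Bearing (12 mm plate, F_u = 450 MPa): end bolts L_c = 49 − 24/2 = 37, R_n = min(1.2×37×12×450, 2.4×22×12×450) = 239.76 kN/bolt; interior L_c = 80 − 24 = 56, R_n = 285.12 kN/bolt. φR_n = 0.75 × (3×239.76 + 12×285.12) = 3105.5 kN.
Tension yield (gross): A_g = 286×12 = 3432 mm². φR_n = 0.90 × 350 × 3432 = 1081.1 kN.
Governing: min(2476.1, 3105.5, 1081.1) = 1081.1 kN → gross-section yield.

1081.1 kN (gross-section yield governs)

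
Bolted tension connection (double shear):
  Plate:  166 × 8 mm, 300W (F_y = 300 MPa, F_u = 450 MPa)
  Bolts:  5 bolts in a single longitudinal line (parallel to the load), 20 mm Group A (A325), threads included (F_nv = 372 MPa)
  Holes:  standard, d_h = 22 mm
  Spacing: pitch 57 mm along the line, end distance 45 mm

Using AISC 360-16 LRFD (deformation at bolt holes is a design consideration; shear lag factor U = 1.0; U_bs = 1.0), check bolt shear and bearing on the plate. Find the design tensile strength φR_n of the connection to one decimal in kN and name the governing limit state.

563.8 kN (bearing governs)

Bolt shear: A_b = π(20)²/4 = 314.16 mm². φR_n = 0.75 × 372 × 314.16 × 5 × 2 = 876.5 kN.
Bearing (8 mm plate, F_u = 450 MPa): end bolts L_c = 45 − 22/2 = 34, R_n = min(1.2×34×8×450, 2.4×20×8×450) = 146.88 kN/bolt; interior L_c = 57 − 22 = 35, R_n = 151.2 kN/bolt. φR_n = 0.75 × (1×146.88 + 4×151.2) = 563.8 kN.
Governing: min(876.5, 563.8) = 563.8 kN → bearing.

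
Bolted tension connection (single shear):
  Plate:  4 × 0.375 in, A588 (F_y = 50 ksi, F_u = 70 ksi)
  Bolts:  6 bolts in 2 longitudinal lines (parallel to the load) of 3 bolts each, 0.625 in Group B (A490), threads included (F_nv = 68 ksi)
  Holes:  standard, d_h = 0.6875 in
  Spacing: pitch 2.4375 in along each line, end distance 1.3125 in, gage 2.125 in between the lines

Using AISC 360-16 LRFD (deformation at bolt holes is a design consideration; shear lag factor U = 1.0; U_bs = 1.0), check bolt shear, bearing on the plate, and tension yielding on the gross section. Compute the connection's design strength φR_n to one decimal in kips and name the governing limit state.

Bolt shear: A_b = π(0.625)²/4 = 0.3068 in². φR_n = 0.75 × 68 × 0.3068 × 6 × 1 = 93.9 kips.
Bearing (0.375 in plate, F_u = 70 ksi): end bolts L_c = 1.3125 − 0.6875/2 = 0.96875, R_n = min(1.2×0.96875×0.375×70, 2.4×0.625×0.375×70) = 30.516 kips/bolt; interior L_c = 2.4375 − 0.6875 = 1.75, R_n = 39.375 kips/bolt. φR_n = 0.75 × (2×30.516 + 4×39.375) = 163.9 kips.
Tension yield (gross): A_g = 4×0.375 = 1.5 in². φR_n = 0.90 × 50 × 1.5 = 67.5 kips.
Governing: min(93.9, 163.9, 67.5) = 67.5 kips → gross-section yield.

67.5 kips (gross-section yield governs)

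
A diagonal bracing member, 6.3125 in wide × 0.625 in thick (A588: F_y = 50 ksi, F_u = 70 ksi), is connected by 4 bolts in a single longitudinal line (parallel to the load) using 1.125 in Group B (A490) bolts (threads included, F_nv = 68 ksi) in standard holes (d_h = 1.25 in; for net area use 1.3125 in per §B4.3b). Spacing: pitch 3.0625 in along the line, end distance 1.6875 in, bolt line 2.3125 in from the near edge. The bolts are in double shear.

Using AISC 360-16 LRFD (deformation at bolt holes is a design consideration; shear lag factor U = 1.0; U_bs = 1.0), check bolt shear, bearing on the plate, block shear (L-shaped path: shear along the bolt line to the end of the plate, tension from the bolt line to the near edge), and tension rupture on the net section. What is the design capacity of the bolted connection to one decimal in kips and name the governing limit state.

Bolt shear: A_b = π(1.125)²/4 = 0.99402 in². φR_n = 0.75 × 68 × 0.99402 × 4 × 2 = 405.6 kips.
Bearing (0.625 in plate, F_u = 70 ksi): end bolts L_c = 1.6875 − 1.25/2 = 1.0625, R_n = min(1.2×1.0625×0.625×70, 2.4×1.125×0.625×70) = 55.781 kips/bolt; interior L_c = 3.0625 − 1.25 = 1.8125, R_n = 95.156 kips/bolt. φR_n = 0.75 × (1×55.781 + 3×95.156) = 255.9 kips.
Block shear: shear path 1×[1.6875+3×3.0625] = 1×10.875 in, A_gv = 6.7969, A_nv = 1×(10.875 − 3.5×1.3125)×0.625 = 3.9258 in²; tension to near edge: (2.3125 − 0.5×1.3125)×0.625 = 1.0352 in². R_n = min(0.6×70×3.9258, 0.6×50×6.7969) + 1.0×70×1.0352 = min(164.88, 203.91) + 72.464 = 237.34 kips. φR_n = 0.75 × 237.34 = 178.0 kips.
Tension rupture (net): A_n = (6.3125 − 1×1.3125)×0.625 = 3.125 in² (U = 1.0, A_e = A_n). φR_n = 0.75 × 70 × 3.125 = 164.1 kips.
Governing: min(405.6, 255.9, 178.0, 164.1) = 164.1 kips → net-section rupture.

164.1 kips (net-section rupture governs)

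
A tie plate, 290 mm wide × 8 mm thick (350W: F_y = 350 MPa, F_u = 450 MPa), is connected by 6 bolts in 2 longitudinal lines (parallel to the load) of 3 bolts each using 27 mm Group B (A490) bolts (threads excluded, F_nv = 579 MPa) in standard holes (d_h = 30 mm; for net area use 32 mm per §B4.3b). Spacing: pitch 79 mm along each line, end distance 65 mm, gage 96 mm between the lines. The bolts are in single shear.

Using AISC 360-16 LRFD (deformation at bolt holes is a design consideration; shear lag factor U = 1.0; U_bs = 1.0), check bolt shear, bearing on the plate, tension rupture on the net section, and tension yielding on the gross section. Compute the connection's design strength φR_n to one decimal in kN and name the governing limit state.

610.2 kN (net-section rupture governs)

Bolt shear: A_b = π(27)²/4 = 572.56 mm². φR_n = 0.75 × 579 × 572.56 × 6 × 1 = 1491.8 kN.
Bearing (8 mm plate, F_u = 450 MPa): end bolts L_c = 65 − 30/2 = 50, R_n = min(1.2×50×8×450, 2.4×27×8×450) = 216 kN/bolt; interior L_c = 79 − 30 = 49, R_n = 211.68 kN/bolt. φR_n = 0.75 × (2×216 + 4×211.68) = 959.0 kN.
Tension rupture (net): A_n = (290 − 2×32)×8 = 1808 mm² (U = 1.0, A_e = A_n). φR_n = 0.75 × 450 × 1808 = 610.2 kN.
Tension yield (gross): A_g = 290×8 = 2320 mm². φR_n = 0.90 × 350 × 2320 = 730.8 kN.
Governing: min(1491.8, 959.0, 610.2, 730.8) = 610.2 kN → net-section rupture.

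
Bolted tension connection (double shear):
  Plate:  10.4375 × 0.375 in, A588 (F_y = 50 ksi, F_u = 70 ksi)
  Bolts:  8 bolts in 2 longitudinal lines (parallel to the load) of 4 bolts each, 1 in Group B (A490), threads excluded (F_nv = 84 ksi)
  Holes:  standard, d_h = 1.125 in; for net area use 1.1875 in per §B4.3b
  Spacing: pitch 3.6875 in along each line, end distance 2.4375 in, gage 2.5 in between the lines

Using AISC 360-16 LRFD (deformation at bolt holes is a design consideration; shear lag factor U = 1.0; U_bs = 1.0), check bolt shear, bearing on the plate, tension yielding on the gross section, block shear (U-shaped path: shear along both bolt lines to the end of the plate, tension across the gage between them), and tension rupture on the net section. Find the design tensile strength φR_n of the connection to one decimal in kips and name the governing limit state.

158.7 kips (net-section rupture governs)

Bolt shear: A_b = π(1)²/4 = 0.7854 in². φR_n = 0.75 × 84 × 0.7854 × 8 × 2 = 791.7 kips.
Bearing (0.375 in plate, F_u = 70 ksi): end bolts L_c = 2.4375 − 1.125/2 = 1.875, R_n = min(1.2×1.875×0.375×70, 2.4×1×0.375×70) = 59.063 kips/bolt; interior L_c = 3.6875 − 1.125 = 2.5625, R_n = 63 kips/bolt. φR_n = 0.75 × (2×59.063 + 6×63) = 372.1 kips.
Tension yield (gross): A_g = 10.4375×0.375 = 3.9141 in². φR_n = 0.90 × 50 × 3.9141 = 176.1 kips.
Block shear: shear path 2×[2.4375+3×3.6875] = 2×13.5 in, A_gv = 10.125, A_nv = 2×(13.5 − 3.5×1.1875)×0.375 = 7.0078 in²; tension across gage: (2.5 − 1×1.1875)×0.375 = 0.49219 in². R_n = min(0.6×70×7.0078, 0.6×50×10.125) + 1.0×70×0.49219 = min(294.33, 303.75) + 34.453 = 328.78 kips. φR_n = 0.75 × 328.78 = 246.6 kips.
Tension rupture (net): A_n = (10.4375 − 2×1.1875)×0.375 = 3.0234 in² (U = 1.0, A_e = A_n). φR_n = 0.75 × 70 × 3.0234 = 158.7 kips.
Governing: min(791.7, 372.1, 176.1, 246.6, 158.7) = 158.7 kips → net-section rupture.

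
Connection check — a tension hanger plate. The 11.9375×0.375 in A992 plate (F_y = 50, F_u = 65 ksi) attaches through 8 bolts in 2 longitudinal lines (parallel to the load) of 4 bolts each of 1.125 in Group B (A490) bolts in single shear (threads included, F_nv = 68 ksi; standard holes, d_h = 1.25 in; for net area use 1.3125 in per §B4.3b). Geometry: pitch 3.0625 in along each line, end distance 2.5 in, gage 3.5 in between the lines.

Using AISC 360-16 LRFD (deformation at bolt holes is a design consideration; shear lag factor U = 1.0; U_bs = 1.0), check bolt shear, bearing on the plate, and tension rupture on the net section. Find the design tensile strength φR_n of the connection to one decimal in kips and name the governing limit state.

170.2 kips (net-section rupture governs)

Bolt shear: A_b = π(1.125)²/4 = 0.99402 in². φR_n = 0.75 × 68 × 0.99402 × 8 × 1 = 405.6 kips.
Bearing (0.375 in plate, F_u = 65 ksi): end bolts L_c = 2.5 − 1.25/2 = 1.875, R_n = min(1.2×1.875×0.375×65, 2.4×1.125×0.375×65) = 54.844 kips/bolt; interior L_c = 3.0625 − 1.25 = 1.8125, R_n = 53.016 kips/bolt. φR_n = 0.75 × (2×54.844 + 6×53.016) = 320.8 kips.
Tension rupture (net): A_n = (11.9375 − 2×1.3125)×0.375 = 3.4922 in² (U = 1.0, A_e = A_n). φR_n = 0.75 × 65 × 3.4922 = 170.2 kips.
Governing: min(405.6, 320.8, 170.2) = 170.2 kips → net-section rupture.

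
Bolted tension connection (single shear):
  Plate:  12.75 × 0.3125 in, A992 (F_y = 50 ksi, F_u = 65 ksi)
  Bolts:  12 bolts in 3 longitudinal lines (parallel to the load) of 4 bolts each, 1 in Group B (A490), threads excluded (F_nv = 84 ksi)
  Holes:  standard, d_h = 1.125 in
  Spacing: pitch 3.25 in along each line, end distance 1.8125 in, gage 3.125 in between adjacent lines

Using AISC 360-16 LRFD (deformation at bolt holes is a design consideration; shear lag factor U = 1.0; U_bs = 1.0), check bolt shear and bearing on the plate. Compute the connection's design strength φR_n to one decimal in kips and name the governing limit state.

Bolt shear: A_b = π(1)²/4 = 0.7854 in². φR_n = 0.75 × 84 × 0.7854 × 12 × 1 = 593.8 kips.
Bearing (0.3125 in plate, F_u = 65 ksi): end bolts L_c = 1.8125 − 1.125/2 = 1.25, R_n = min(1.2×1.25×0.3125×65, 2.4×1×0.3125×65) = 30.469 kips/bolt; interior L_c = 3.25 − 1.125 = 2.125, R_n = 48.75 kips/bolt. φR_n = 0.75 × (3×30.469 + 9×48.75) = 397.6 kips.
Governing: min(593.8, 397.6) = 397.6 kips → bearing.

397.6 kips (bearing governs)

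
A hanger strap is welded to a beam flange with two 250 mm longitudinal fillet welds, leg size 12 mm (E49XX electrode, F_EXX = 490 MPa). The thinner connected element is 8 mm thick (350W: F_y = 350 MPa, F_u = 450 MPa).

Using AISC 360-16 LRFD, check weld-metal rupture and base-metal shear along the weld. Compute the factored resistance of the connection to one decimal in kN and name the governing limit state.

Weld metal: throat = 0.707×12 = 8.484 mm, L = 2×250 = 500 mm. φR_n = 0.75 × 0.6 × 490 × 8.484 × 500 = 935.4 kN.
Base metal shear (8 mm plate): yield φR_n = 1.0×0.6×350×8×500 = 840.0 kN; rupture φR_n = 0.75×0.6×450×8×500 = 810.0 kN; take 810.0 kN (rupture).
Governing: min(935.4, 810.0) = 810.0 kN → base-metal shear.

810.0 kN (base-metal shear governs)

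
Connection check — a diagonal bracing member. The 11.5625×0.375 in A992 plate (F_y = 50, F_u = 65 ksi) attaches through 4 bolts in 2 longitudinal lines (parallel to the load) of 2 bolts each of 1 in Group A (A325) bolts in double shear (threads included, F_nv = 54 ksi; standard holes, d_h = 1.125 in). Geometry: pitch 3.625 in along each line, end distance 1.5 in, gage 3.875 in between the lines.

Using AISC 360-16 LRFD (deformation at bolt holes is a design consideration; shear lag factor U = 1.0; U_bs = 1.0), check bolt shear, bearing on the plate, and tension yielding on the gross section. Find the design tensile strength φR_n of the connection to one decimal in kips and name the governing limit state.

Bolt shear: A_b = π(1)²/4 = 0.7854 in². φR_n = 0.75 × 54 × 0.7854 × 4 × 2 = 254.5 kips.
Bearing (0.375 in plate, F_u = 65 ksi): end bolts L_c = 1.5 − 1.125/2 = 0.9375, R_n = min(1.2×0.9375×0.375×65, 2.4×1×0.375×65) = 27.422 kips/bolt; interior L_c = 3.625 − 1.125 = 2.5, R_n = 58.5 kips/bolt. φR_n = 0.75 × (2×27.422 + 2×58.5) = 128.9 kips.
Tension yield (gross): A_g = 11.5625×0.375 = 4.3359 in². φR_n = 0.90 × 50 × 4.3359 = 195.1 kips.
Governing: min(254.5, 128.9, 195.1) = 128.9 kips → bearing.

128.9 kips (bearing governs)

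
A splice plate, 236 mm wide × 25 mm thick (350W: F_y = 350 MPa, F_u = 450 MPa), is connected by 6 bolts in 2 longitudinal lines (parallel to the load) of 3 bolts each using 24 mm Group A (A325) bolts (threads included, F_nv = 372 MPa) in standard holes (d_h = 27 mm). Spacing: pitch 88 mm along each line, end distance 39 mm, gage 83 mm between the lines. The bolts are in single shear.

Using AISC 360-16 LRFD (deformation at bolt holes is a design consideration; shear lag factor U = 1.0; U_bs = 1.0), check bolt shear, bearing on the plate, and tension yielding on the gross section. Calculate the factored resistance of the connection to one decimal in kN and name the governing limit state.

Bolt shear: A_b = π(24)²/4 = 452.39 mm². φR_n = 0.75 × 372 × 452.39 × 6 × 1 = 757.3 kN.
Bearing (25 mm plate, F_u = 450 MPa): end bolts L_c = 39 − 27/2 = 25.5, R_n = min(1.2×25.5×25×450, 2.4×24×25×450) = 344.25 kN/bolt; interior L_c = 88 − 27 = 61, R_n = 648 kN/bolt. φR_n = 0.75 × (2×344.25 + 4×648) = 2460.4 kN.
Tension yield (gross): A_g = 236×25 = 5900 mm². φR_n = 0.90 × 350 × 5900 = 1858.5 kN.
Governing: min(757.3, 2460.4, 1858.5) = 757.3 kN → bolt shear.

757.3 kN (bolt shear governs)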